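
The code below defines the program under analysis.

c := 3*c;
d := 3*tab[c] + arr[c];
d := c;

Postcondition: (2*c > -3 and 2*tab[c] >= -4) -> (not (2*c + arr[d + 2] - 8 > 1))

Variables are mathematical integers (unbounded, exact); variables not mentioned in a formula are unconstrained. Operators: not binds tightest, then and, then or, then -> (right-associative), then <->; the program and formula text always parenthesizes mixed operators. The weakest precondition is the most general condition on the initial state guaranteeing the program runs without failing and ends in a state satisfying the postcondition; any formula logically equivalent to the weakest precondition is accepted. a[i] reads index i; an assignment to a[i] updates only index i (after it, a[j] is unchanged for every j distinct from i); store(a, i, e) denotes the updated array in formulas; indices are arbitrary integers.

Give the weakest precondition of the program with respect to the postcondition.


Working backward. After the program, the postcondition (2*c > -3 and 2*tab[c] >= -4) -> (not (2*c + arr[d + 2] - 8 > 1)) must hold; in canonical form it is (2*c > -3 and 2*tab[c] >= -4) -> (not (arr[d + 2] + 2*c > 9)).
Before d := c: (2*c > -3 and 2*tab[c] >= -4) -> (not (arr[c + 2] + 2*c > 9))
Before d := 3*tab[c] + arr[c]: (2*c > -3 and 2*tab[c] >= -4) -> (not (arr[c + 2] + 2*c > 9))
Before c := 3*c: (6*c > -3 and 2*tab[3*c] >= -4) -> (not (arr[3*c + 2] + 6*c > 9))
Answer: WP = (6*c > -3 and 2*tab[3*c] >= -4) -> (not (arr[3*c + 2] + 6*c > 9))


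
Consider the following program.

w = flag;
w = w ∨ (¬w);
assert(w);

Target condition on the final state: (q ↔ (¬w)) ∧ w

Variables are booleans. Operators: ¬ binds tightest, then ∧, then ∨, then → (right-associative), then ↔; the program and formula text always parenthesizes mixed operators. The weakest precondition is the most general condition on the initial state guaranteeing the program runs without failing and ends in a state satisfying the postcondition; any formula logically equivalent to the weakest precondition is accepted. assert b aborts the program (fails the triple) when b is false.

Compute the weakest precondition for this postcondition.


Working backward. After the program, (q ↔ (¬w)) ∧ w must hold.
Before assert w: w ∧ (q ↔ (¬w))
Before w := w ∨ (¬w): ¬q
Before w := flag: ¬q
Answer: WP = ¬q


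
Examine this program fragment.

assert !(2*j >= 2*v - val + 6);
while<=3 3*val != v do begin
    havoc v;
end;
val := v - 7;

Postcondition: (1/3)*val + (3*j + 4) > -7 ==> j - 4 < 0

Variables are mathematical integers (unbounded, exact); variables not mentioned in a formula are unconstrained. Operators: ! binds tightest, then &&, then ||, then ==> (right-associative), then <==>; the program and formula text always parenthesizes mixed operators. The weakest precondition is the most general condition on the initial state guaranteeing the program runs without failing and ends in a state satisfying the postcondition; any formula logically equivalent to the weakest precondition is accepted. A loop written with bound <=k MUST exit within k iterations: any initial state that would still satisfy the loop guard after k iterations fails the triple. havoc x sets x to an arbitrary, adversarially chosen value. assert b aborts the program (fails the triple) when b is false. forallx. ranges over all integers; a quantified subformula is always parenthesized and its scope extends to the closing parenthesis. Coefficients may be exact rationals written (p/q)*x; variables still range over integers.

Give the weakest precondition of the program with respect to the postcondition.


Working backward. After the program, the postcondition (1/3)*val + (3*j + 4) > -7 ==> j - 4 < 0 must hold; in canonical form it is 3*j + (1/3)*val > -11 ==> j < 4.
Before val := v - 7: 3*j + (1/3)*v > -26/3 ==> j < 4
Before the loop (bound <=3), unroll the exhaustion recursion (WP_0 = exit-now case; WP_j = one more guarded iteration, up to j = 3):
  WP_0: (!(3*val != v)) && (3*j + (1/3)*v > -26/3 ==> j < 4)
  WP_1: (3*val != v ==> (forall v_1. ((!(3*val != v_1)) && (3*j + (1/3)*v_1 > -26/3 ==> j < 4)))) && ((!(3*val != v)) ==> (3*j + (1/3)*v > -26/3 ==> j < 4))
  WP_2: (3*val != v ==> (forall v_2. ((3*val != v_2 ==> (forall v_1. ((!(3*val != v_1)) && (3*j + (1/3)*v_1 > -26/3 ==> j < 4)))) && ((!(3*val != v_2)) ==> (3*j + (1/3)*v_2 > -26/3 ==> j < 4))))) && ((!(3*val != v)) ==> (3*j + (1/3)*v > -26/3 ==> j < 4))
  WP_3: (3*val != v ==> (forall v_3. ((3*val != v_3 ==> (forall v_2. ((3*val != v_2 ==> (forall v_1. ((!(3*val != v_1)) && (3*j + (1/3)*v_1 > -26/3 ==> j < 4)))) && ((!(3*val != v_2)) ==> (3*j + (1/3)*v_2 > -26/3 ==> j < 4))))) && ((!(3*val != v_3)) ==> (3*j + (1/3)*v_3 > -26/3 ==> j < 4))))) && ((!(3*val != v)) ==> (3*j + (1/3)*v > -26/3 ==> j < 4))
So before the loop: (3*val != v ==> (forall v_3. ((3*val != v_3 ==> (forall v_2. ((3*val != v_2 ==> (forall v_1. ((!(3*val != v_1)) && (3*j + (1/3)*v_1 > -26/3 ==> j < 4)))) && ((!(3*val != v_2)) ==> (3*j + (1/3)*v_2 > -26/3 ==> j < 4))))) && ((!(3*val != v_3)) ==> (3*j + (1/3)*v_3 > -26/3 ==> j < 4))))) && ((!(3*val != v)) ==> (3*j + (1/3)*v > -26/3 ==> j < 4))
Before assert !(2*j >= 2*v - val + 6): (!(2*j + val >= 2*v + 6)) && (3*val != v ==> (forall v_3. ((3*val != v_3 ==> (forall v_2. ((3*val != v_2 ==> (forall v_1. ((!(3*val != v_1)) && (3*j + (1/3)*v_1 > -26/3 ==> j < 4)))) && ((!(3*val != v_2)) ==> (3*j + (1/3)*v_2 > -26/3 ==> j < 4))))) && ((!(3*val != v_3)) ==> (3*j + (1/3)*v_3 > -26/3 ==> j < 4))))) && ((!(3*val != v)) ==> (3*j + (1/3)*v > -26/3 ==> j < 4))
Answer: WP = (!(2*j + val >= 2*v + 6)) && (3*val != v ==> (forall v_3. ((3*val != v_3 ==> (forall v_2. ((3*val != v_2 ==> (forall v_1. ((!(3*val != v_1)) && (3*j + (1/3)*v_1 > -26/3 ==> j < 4)))) && ((!(3*val != v_2)) ==> (3*j + (1/3)*v_2 > -26/3 ==> j < 4))))) && ((!(3*val != v_3)) ==> (3*j + (1/3)*v_3 > -26/3 ==> j < 4))))) && ((!(3*val != v)) ==> (3*j + (1/3)*v > -26/3 ==> j < 4))


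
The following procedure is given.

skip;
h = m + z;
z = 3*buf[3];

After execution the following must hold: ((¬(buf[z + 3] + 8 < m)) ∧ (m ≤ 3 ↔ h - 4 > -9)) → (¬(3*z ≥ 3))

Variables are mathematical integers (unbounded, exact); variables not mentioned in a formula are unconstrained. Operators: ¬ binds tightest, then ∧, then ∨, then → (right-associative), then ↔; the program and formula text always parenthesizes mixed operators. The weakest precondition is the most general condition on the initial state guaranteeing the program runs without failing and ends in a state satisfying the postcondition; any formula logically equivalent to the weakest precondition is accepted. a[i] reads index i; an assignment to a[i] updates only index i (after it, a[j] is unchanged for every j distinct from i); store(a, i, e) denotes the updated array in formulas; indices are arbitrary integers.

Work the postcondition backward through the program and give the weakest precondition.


Working backward. After the program, the postcondition ((¬(buf[z + 3] + 8 < m)) ∧ (m ≤ 3 ↔ h - 4 > -9)) → (¬(3*z ≥ 3)) must hold; in canonical form it is ((¬(buf[z + 3] < m - 8)) ∧ (m ≤ 3 ↔ h > -5)) → (¬(3*z ≥ 3)).
Before z := 3*buf[3]: ((¬(buf[3*buf[3] + 3] < m - 8)) ∧ (m ≤ 3 ↔ h > -5)) → (¬(9*buf[3] ≥ 3))
Before h := m + z: ((¬(buf[3*buf[3] + 3] < m - 8)) ∧ (m ≤ 3 ↔ m + z > -5)) → (¬(9*buf[3] ≥ 3))
Before skip: ((¬(buf[3*buf[3] + 3] < m - 8)) ∧ (m ≤ 3 ↔ m + z > -5)) → (¬(9*buf[3] ≥ 3))
Answer: WP = ((¬(buf[3*buf[3] + 3] < m - 8)) ∧ (m ≤ 3 ↔ m + z > -5)) → (¬(9*buf[3] ≥ 3))


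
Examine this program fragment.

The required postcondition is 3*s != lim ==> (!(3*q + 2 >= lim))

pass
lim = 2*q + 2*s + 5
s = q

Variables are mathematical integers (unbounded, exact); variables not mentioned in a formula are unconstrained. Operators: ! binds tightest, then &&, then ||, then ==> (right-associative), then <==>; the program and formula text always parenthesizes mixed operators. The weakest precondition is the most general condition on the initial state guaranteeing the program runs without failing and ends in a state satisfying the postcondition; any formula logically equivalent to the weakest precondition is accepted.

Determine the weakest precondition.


Working backward. After the program, the postcondition 3*s != lim ==> (!(3*q + 2 >= lim)) must hold; in canonical form it is 3*s != lim ==> (!(3*q >= lim - 2)).
Before s := q: 3*q != lim ==> (!(3*q >= lim - 2))
Before lim := 2*q + 2*s + 5: q != 2*s + 5 ==> (!(q >= 2*s + 3))
Before skip: q != 2*s + 5 ==> (!(q >= 2*s + 3))
Answer: WP = q != 2*s + 5 ==> (!(q >= 2*s + 3))


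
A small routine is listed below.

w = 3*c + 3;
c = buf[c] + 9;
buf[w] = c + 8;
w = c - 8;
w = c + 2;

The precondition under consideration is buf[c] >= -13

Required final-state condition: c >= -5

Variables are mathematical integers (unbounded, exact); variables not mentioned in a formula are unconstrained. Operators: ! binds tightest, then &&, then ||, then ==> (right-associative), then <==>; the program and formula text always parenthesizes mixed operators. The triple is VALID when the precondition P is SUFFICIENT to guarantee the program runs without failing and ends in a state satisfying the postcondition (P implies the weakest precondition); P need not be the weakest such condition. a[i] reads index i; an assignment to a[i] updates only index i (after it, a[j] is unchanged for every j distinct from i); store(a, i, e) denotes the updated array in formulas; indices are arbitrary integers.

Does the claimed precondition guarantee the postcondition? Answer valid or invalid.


Working backward. After the program, c >= -5 must hold.
Before w := c + 2: c >= -5
Before w := c - 8: c >= -5
Before buf[w] := c + 8: c >= -5
Before c := buf[c] + 9: buf[c] >= -14
Before w := 3*c + 3: buf[c] >= -14
The weakest precondition is buf[c] >= -14.
Check whether buf[c] >= -13 implies it.
Every state satisfying the precondition satisfies the weakest precondition: the implication holds.
Answer: valid


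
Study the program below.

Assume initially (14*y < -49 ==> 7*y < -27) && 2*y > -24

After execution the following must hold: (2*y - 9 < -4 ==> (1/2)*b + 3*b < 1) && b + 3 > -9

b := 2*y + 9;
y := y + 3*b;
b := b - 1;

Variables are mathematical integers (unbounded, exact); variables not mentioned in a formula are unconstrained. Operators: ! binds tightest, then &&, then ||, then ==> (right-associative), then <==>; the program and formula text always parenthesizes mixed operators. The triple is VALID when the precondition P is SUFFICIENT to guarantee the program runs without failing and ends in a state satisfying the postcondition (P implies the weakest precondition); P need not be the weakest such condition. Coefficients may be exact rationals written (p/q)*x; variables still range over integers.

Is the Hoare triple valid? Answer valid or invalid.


Working backward. After the program, the postcondition (2*y - 9 < -4 ==> (1/2)*b + 3*b < 1) && b + 3 > -9 must hold; in canonical form it is (2*y < 5 ==> (7/2)*b < 1) && b > -12.
Before b := b - 1: (2*y < 5 ==> (7/2)*b < 9/2) && b > -11
Before y := y + 3*b: (6*b + 2*y < 5 ==> (7/2)*b < 9/2) && b > -11
Before b := 2*y + 9: (14*y < -49 ==> 7*y < -27) && 2*y > -20
The weakest precondition is (14*y < -49 ==> 7*y < -27) && 2*y > -20.
Check whether (14*y < -49 ==> 7*y < -27) && 2*y > -24 implies it.
Countermodel: at the initial state y = -11, the precondition holds but the weakest precondition fails.
Answer: invalid


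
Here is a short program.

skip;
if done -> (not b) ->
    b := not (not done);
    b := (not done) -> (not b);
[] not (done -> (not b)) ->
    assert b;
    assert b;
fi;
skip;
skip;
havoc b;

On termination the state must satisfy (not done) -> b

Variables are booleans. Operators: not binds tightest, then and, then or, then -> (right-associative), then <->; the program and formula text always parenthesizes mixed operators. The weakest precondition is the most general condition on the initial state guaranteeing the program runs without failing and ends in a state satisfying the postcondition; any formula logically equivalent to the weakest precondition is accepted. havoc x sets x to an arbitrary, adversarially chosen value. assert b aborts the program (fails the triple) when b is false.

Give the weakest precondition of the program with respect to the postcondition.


Working backward. After the program, (not done) -> b must hold.
Before havoc b: done
Before skip: done
Before skip: done
Then branch requires done; else branch requires b and done.
Before the if: ((done -> (not b)) -> done) and ((not (done -> (not b))) -> (b and done))
Before skip: ((done -> (not b)) -> done) and ((not (done -> (not b))) -> (b and done))
Answer: WP = ((done -> (not b)) -> done) and ((not (done -> (not b))) -> (b and done))


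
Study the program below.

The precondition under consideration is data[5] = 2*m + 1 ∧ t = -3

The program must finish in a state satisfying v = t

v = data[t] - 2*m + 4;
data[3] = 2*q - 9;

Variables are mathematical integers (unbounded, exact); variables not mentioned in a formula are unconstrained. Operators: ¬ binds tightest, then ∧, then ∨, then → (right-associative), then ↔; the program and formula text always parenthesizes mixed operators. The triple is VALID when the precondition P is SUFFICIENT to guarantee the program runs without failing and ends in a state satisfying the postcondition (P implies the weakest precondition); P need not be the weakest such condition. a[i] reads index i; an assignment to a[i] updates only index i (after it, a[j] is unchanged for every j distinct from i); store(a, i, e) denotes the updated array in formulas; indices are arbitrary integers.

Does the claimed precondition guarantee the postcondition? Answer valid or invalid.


Working backward. After the program, v = t must hold.
Before data[3] := 2*q - 9: v = t
Before v := data[t] - 2*m + 4: data[t] = 2*m + t - 4
The weakest precondition is data[t] = 2*m + t - 4.
Check whether data[5] = 2*m + 1 ∧ t = -3 implies it.
Countermodel: at the initial state data = {[-3] = -8, [5] = 1, elsewhere -8}, m = 0, t = -3, the precondition holds but the weakest precondition fails.
Answer: invalid


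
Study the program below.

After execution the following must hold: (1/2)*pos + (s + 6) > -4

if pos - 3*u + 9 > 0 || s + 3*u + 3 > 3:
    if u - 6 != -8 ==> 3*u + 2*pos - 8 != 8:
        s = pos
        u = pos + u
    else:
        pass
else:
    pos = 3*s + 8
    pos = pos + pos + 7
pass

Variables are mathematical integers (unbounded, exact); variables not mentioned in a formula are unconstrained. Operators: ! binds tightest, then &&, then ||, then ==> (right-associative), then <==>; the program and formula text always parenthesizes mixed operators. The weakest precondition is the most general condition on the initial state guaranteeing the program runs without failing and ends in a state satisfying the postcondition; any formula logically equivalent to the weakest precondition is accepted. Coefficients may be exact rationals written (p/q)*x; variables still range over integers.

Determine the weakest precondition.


Working backward. After the program, the postcondition (1/2)*pos + (s + 6) > -4 must hold; in canonical form it is (1/2)*pos + s > -10.
Before skip: (1/2)*pos + s > -10
Then branch requires ((u != -2 ==> 2*pos + 3*u != 16) ==> (3/2)*pos > -10) && ((!(u != -2 ==> 2*pos + 3*u != 16)) ==> (1/2)*pos + s > -10); else branch requires 4*s > -43/2.
Before the if: ((pos > 3*u - 9 || s + 3*u > 0) ==> (((u != -2 ==> 2*pos + 3*u != 16) ==> (3/2)*pos > -10) && ((!(u != -2 ==> 2*pos + 3*u != 16)) ==> (1/2)*pos + s > -10))) && ((!(pos > 3*u - 9 || s + 3*u > 0)) ==> 4*s > -43/2)
Answer: WP = ((pos > 3*u - 9 || s + 3*u > 0) ==> (((u != -2 ==> 2*pos + 3*u != 16) ==> (3/2)*pos > -10) && ((!(u != -2 ==> 2*pos + 3*u != 16)) ==> (1/2)*pos + s > -10))) && ((!(pos > 3*u - 9 || s + 3*u > 0)) ==> 4*s > -43/2)


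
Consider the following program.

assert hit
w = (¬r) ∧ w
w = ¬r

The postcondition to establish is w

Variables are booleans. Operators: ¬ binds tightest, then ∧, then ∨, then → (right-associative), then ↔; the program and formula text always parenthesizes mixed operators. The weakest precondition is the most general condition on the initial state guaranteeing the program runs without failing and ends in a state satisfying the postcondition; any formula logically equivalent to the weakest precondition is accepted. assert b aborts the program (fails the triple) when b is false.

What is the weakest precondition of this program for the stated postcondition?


Working backward. After the program, w must hold.
Before w := ¬r: ¬r
Before w := (¬r) ∧ w: ¬r
Before assert hit: hit ∧ (¬r)
Answer: WP = hit ∧ (¬r)


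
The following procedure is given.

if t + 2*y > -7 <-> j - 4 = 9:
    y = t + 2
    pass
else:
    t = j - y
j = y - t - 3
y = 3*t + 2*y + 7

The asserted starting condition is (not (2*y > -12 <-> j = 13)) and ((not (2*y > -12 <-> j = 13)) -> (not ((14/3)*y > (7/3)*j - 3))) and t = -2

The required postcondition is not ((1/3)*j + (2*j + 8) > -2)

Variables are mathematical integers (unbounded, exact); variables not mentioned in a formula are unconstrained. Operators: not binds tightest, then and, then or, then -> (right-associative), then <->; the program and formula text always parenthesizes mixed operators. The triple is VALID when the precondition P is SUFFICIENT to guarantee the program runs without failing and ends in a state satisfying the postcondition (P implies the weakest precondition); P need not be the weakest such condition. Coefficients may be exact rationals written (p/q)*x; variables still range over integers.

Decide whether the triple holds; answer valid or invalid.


Working backward. After the program, the postcondition not ((1/3)*j + (2*j + 8) > -2) must hold; in canonical form it is not ((7/3)*j > -10).
Before y := 3*t + 2*y + 7: not ((7/3)*j > -10)
Before j := y - t - 3: not ((7/3)*y > (7/3)*t - 3)
Then branch requires false; else branch requires not ((14/3)*y > (7/3)*j - 3).
Before the if: (not (t + 2*y > -7 <-> j = 13)) and ((not (t + 2*y > -7 <-> j = 13)) -> (not ((14/3)*y > (7/3)*j - 3)))
The weakest precondition is (not (t + 2*y > -7 <-> j = 13)) and ((not (t + 2*y > -7 <-> j = 13)) -> (not ((14/3)*y > (7/3)*j - 3))).
Check whether (not (2*y > -12 <-> j = 13)) and ((not (2*y > -12 <-> j = 13)) -> (not ((14/3)*y > (7/3)*j - 3))) and t = -2 implies it.
Countermodel: at the initial state j = 14, t = -2, y = -3, the precondition holds but the weakest precondition fails.
Answer: invalid


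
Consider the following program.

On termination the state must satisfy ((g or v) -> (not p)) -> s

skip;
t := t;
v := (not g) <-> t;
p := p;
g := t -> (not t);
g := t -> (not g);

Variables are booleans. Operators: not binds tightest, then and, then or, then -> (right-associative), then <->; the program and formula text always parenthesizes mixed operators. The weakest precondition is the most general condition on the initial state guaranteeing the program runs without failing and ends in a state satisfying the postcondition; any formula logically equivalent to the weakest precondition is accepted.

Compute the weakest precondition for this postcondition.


Working backward. After the program, ((g or v) -> (not p)) -> s must hold.
Before g := t -> (not g): (((t -> (not g)) or v) -> (not p)) -> s
Before g := t -> (not t): (((t -> (not (t -> (not t)))) or v) -> (not p)) -> s
Before p := p: (((t -> (not (t -> (not t)))) or v) -> (not p)) -> s
Before v := (not g) <-> t: (((t -> (not (t -> (not t)))) or ((not g) <-> t)) -> (not p)) -> s
Before t := t: (((t -> (not (t -> (not t)))) or ((not g) <-> t)) -> (not p)) -> s
Before skip: (((t -> (not (t -> (not t)))) or ((not g) <-> t)) -> (not p)) -> s
Answer: WP = (((t -> (not (t -> (not t)))) or ((not g) <-> t)) -> (not p)) -> s


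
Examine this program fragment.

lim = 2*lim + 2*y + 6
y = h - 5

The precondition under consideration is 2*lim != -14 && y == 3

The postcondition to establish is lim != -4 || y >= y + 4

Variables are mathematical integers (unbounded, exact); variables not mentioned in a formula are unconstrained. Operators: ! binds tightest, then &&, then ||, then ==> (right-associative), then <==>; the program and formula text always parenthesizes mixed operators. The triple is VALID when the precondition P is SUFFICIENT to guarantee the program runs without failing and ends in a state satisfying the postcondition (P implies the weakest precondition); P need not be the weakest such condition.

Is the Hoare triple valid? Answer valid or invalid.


Working backward. After the program, the postcondition lim != -4 || y >= y + 4 must hold; in canonical form it is lim != -4.
Before y := h - 5: lim != -4
Before lim := 2*lim + 2*y + 6: 2*lim + 2*y != -10
The weakest precondition is 2*lim + 2*y != -10.
Check whether 2*lim != -14 && y == 3 implies it.
Countermodel: at the initial state lim = -8, y = 3, the precondition holds but the weakest precondition fails.
Answer: invalid


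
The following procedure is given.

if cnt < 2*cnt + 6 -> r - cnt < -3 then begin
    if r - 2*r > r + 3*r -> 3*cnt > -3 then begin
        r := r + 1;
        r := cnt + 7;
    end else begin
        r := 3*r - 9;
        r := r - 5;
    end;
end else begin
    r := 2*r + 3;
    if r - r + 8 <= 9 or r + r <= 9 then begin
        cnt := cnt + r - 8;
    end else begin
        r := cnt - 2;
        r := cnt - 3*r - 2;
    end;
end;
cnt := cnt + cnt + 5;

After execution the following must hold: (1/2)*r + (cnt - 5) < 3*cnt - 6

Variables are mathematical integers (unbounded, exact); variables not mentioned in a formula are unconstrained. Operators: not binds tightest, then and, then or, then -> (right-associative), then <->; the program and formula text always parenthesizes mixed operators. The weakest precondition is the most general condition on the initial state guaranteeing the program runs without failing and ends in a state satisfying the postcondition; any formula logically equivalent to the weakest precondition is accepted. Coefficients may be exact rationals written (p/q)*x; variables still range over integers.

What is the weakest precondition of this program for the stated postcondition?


Working backward. After the program, the postcondition (1/2)*r + (cnt - 5) < 3*cnt - 6 must hold; in canonical form it is (1/2)*r < 2*cnt - 1.
Before cnt := cnt + cnt + 5: (1/2)*r < 4*cnt + 9
Then branch requires ((5*r < 0 -> 3*cnt > -3) -> (7/2)*cnt > -11/2) and ((not (5*r < 0 -> 3*cnt > -3)) -> (3/2)*r < 4*cnt + 16); else branch requires 4*cnt + 7*r > 25/2.
Before the if: ((cnt > -6 -> r < cnt - 3) -> (((5*r < 0 -> 3*cnt > -3) -> (7/2)*cnt > -11/2) and ((not (5*r < 0 -> 3*cnt > -3)) -> (3/2)*r < 4*cnt + 16))) and ((not (cnt > -6 -> r < cnt - 3)) -> 4*cnt + 7*r > 25/2)
Answer: WP = ((cnt > -6 -> r < cnt - 3) -> (((5*r < 0 -> 3*cnt > -3) -> (7/2)*cnt > -11/2) and ((not (5*r < 0 -> 3*cnt > -3)) -> (3/2)*r < 4*cnt + 16))) and ((not (cnt > -6 -> r < cnt - 3)) -> 4*cnt + 7*r > 25/2)


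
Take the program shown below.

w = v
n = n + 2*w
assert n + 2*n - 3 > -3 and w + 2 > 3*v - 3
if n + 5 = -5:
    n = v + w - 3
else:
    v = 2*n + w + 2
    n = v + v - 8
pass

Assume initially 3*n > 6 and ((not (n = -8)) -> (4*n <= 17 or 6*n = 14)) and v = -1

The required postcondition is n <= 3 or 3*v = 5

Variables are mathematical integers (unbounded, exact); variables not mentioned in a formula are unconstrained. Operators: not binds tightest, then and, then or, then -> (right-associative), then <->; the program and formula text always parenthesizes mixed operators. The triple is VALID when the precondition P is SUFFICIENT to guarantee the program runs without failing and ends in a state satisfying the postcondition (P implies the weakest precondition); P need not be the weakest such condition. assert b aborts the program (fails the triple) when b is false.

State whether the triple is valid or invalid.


Working backward. After the program, n <= 3 or 3*v = 5 must hold.
Before skip: n <= 3 or 3*v = 5
Then branch requires v + w <= 6 or 3*v = 5; else branch requires 4*n + 2*w <= 7 or 6*n + 3*w = -1.
Before the if: (n = -10 -> (v + w <= 6 or 3*v = 5)) and ((not (n = -10)) -> (4*n + 2*w <= 7 or 6*n + 3*w = -1))
Before assert n + 2*n - 3 > -3 and w + 2 > 3*v - 3: 3*n > 0 and w > 3*v - 5 and (n = -10 -> (v + w <= 6 or 3*v = 5)) and ((not (n = -10)) -> (4*n + 2*w <= 7 or 6*n + 3*w = -1))
Before n := n + 2*w: 3*n + 6*w > 0 and w > 3*v - 5 and (n + 2*w = -10 -> (v + w <= 6 or 3*v = 5)) and ((not (n + 2*w = -10)) -> (4*n + 10*w <= 7 or 6*n + 15*w = -1))
Before w := v: 3*n + 6*v > 0 and 2*v < 5 and (n + 2*v = -10 -> (2*v <= 6 or 3*v = 5)) and ((not (n + 2*v = -10)) -> (4*n + 10*v <= 7 or 6*n + 15*v = -1))
The weakest precondition is 3*n + 6*v > 0 and 2*v < 5 and (n + 2*v = -10 -> (2*v <= 6 or 3*v = 5)) and ((not (n + 2*v = -10)) -> (4*n + 10*v <= 7 or 6*n + 15*v = -1)).
Check whether 3*n > 6 and ((not (n = -8)) -> (4*n <= 17 or 6*n = 14)) and v = -1 implies it.
Every state satisfying the precondition satisfies the weakest precondition: the implication holds.
Answer: valid


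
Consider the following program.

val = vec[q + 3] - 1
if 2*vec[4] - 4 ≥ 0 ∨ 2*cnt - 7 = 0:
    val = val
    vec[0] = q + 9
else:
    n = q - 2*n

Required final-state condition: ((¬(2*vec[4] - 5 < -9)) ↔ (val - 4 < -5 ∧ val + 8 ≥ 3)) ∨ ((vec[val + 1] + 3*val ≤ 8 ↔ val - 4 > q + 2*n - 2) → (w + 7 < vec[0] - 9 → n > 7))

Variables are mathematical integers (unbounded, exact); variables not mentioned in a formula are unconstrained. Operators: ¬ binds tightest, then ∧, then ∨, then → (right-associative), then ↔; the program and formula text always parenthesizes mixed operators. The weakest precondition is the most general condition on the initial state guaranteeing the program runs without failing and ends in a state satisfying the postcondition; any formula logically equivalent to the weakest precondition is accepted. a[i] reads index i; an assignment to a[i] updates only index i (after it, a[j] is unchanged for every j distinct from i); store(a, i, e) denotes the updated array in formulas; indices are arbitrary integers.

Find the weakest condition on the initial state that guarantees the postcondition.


Working backward. After the program, the postcondition ((¬(2*vec[4] - 5 < -9)) ↔ (val - 4 < -5 ∧ val + 8 ≥ 3)) ∨ ((vec[val + 1] + 3*val ≤ 8 ↔ val - 4 > q + 2*n - 2) → (w + 7 < vec[0] - 9 → n > 7)) must hold; in canonical form it is ((¬(2*vec[4] < -4)) ↔ (val < -1 ∧ val ≥ -5)) ∨ ((vec[val + 1] + 3*val ≤ 8 ↔ val > 2*n + q + 2) → (w < vec[0] - 16 → n > 7)).
Then branch requires ((¬(2*vec[4] < -4)) ↔ (val < -1 ∧ val ≥ -5)) ∨ ((store(vec, 0, q + 9)[val + 1] + 3*val ≤ 8 ↔ val > 2*n + q + 2) → (w < q - 7 → n > 7)); else branch requires ((¬(2*vec[4] < -4)) ↔ (val < -1 ∧ val ≥ -5)) ∨ ((vec[val + 1] + 3*val ≤ 8 ↔ 4*n + val > 3*q + 2) → (w < vec[0] - 16 → q > 2*n + 7)).
Before the if: ((2*vec[4] ≥ 4 ∨ 2*cnt = 7) → (((¬(2*vec[4] < -4)) ↔ (val < -1 ∧ val ≥ -5)) ∨ ((store(vec, 0, q + 9)[val + 1] + 3*val ≤ 8 ↔ val > 2*n + q + 2) → (w < q - 7 → n > 7)))) ∧ ((¬(2*vec[4] ≥ 4 ∨ 2*cnt = 7)) → (((¬(2*vec[4] < -4)) ↔ (val < -1 ∧ val ≥ -5)) ∨ ((vec[val + 1] + 3*val ≤ 8 ↔ 4*n + val > 3*q + 2) → (w < vec[0] - 16 → q > 2*n + 7))))
Before val := vec[q + 3] - 1: ((2*vec[4] ≥ 4 ∨ 2*cnt = 7) → (((¬(2*vec[4] < -4)) ↔ (vec[q + 3] < 0 ∧ vec[q + 3] ≥ -4)) ∨ ((3*vec[q + 3] + store(vec, 0, q + 9)[vec[q + 3]] ≤ 11 ↔ vec[q + 3] > 2*n + q + 3) → (w < q - 7 → n > 7)))) ∧ ((¬(2*vec[4] ≥ 4 ∨ 2*cnt = 7)) → (((¬(2*vec[4] < -4)) ↔ (vec[q + 3] < 0 ∧ vec[q + 3] ≥ -4)) ∨ ((3*vec[q + 3] + vec[vec[q + 3]] ≤ 11 ↔ vec[q + 3] + 4*n > 3*q + 3) → (w < vec[0] - 16 → q > 2*n + 7))))
Answer: WP = ((2*vec[4] ≥ 4 ∨ 2*cnt = 7) → (((¬(2*vec[4] < -4)) ↔ (vec[q + 3] < 0 ∧ vec[q + 3] ≥ -4)) ∨ ((3*vec[q + 3] + store(vec, 0, q + 9)[vec[q + 3]] ≤ 11 ↔ vec[q + 3] > 2*n + q + 3) → (w < q - 7 → n > 7)))) ∧ ((¬(2*vec[4] ≥ 4 ∨ 2*cnt = 7)) → (((¬(2*vec[4] < -4)) ↔ (vec[q + 3] < 0 ∧ vec[q + 3] ≥ -4)) ∨ ((3*vec[q + 3] + vec[vec[q + 3]] ≤ 11 ↔ vec[q + 3] + 4*n > 3*q + 3) → (w < vec[0] - 16 → q > 2*n + 7))))


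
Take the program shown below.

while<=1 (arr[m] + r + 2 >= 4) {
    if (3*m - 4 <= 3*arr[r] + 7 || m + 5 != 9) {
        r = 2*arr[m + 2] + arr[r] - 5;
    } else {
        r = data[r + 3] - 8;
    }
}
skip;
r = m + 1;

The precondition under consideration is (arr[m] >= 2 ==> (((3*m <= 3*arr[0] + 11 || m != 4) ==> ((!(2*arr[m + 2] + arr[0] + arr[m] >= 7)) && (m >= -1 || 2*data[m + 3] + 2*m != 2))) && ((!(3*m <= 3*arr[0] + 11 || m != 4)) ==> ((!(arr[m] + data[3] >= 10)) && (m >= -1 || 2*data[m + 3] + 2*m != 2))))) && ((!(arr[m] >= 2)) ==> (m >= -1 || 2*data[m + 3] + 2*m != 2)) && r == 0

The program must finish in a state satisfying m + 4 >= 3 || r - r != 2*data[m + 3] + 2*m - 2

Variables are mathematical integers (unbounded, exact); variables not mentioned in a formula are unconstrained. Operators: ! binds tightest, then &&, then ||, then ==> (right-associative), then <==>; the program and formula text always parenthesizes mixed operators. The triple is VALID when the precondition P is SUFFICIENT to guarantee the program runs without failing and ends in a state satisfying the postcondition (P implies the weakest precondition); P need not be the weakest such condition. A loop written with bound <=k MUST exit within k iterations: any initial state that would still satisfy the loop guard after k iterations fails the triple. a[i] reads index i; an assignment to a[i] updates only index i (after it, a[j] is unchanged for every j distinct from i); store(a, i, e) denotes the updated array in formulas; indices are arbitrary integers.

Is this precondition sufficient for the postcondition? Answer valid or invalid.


Working backward. After the program, the postcondition m + 4 >= 3 || r - r != 2*data[m + 3] + 2*m - 2 must hold; in canonical form it is m >= -1 || 2*data[m + 3] + 2*m != 2.
Before r := m + 1: m >= -1 || 2*data[m + 3] + 2*m != 2
Before skip: m >= -1 || 2*data[m + 3] + 2*m != 2
Before the loop (bound <=1), unroll the exhaustion recursion (WP_0 = exit-now case; WP_j = one more guarded iteration, up to j = 1):
  WP_0: (!(arr[m] + r >= 2)) && (m >= -1 || 2*data[m + 3] + 2*m != 2)
  WP_1: (arr[m] + r >= 2 ==> (((3*m <= 3*arr[r] + 11 || m != 4) ==> ((!(2*arr[m + 2] + arr[m] + arr[r] >= 7)) && (m >= -1 || 2*data[m + 3] + 2*m != 2))) && ((!(3*m <= 3*arr[r] + 11 || m != 4)) ==> ((!(arr[m] + data[r + 3] >= 10)) && (m >= -1 || 2*data[m + 3] + 2*m != 2))))) && ((!(arr[m] + r >= 2)) ==> (m >= -1 || 2*data[m + 3] + 2*m != 2))
So before the loop: (arr[m] + r >= 2 ==> (((3*m <= 3*arr[r] + 11 || m != 4) ==> ((!(2*arr[m + 2] + arr[m] + arr[r] >= 7)) && (m >= -1 || 2*data[m + 3] + 2*m != 2))) && ((!(3*m <= 3*arr[r] + 11 || m != 4)) ==> ((!(arr[m] + data[r + 3] >= 10)) && (m >= -1 || 2*data[m + 3] + 2*m != 2))))) && ((!(arr[m] + r >= 2)) ==> (m >= -1 || 2*data[m + 3] + 2*m != 2))
The weakest precondition is (arr[m] + r >= 2 ==> (((3*m <= 3*arr[r] + 11 || m != 4) ==> ((!(2*arr[m + 2] + arr[m] + arr[r] >= 7)) && (m >= -1 || 2*data[m + 3] + 2*m != 2))) && ((!(3*m <= 3*arr[r] + 11 || m != 4)) ==> ((!(arr[m] + data[r + 3] >= 10)) && (m >= -1 || 2*data[m + 3] + 2*m != 2))))) && ((!(arr[m] + r >= 2)) ==> (m >= -1 || 2*data[m + 3] + 2*m != 2)).
Check whether (arr[m] >= 2 ==> (((3*m <= 3*arr[0] + 11 || m != 4) ==> ((!(2*arr[m + 2] + arr[0] + arr[m] >= 7)) && (m >= -1 || 2*data[m + 3] + 2*m != 2))) && ((!(3*m <= 3*arr[0] + 11 || m != 4)) ==> ((!(arr[m] + data[3] >= 10)) && (m >= -1 || 2*data[m + 3] + 2*m != 2))))) && ((!(arr[m] >= 2)) ==> (m >= -1 || 2*data[m + 3] + 2*m != 2)) && r == 0 implies it.
Every state satisfying the precondition satisfies the weakest precondition: the implication holds.
Answer: valid


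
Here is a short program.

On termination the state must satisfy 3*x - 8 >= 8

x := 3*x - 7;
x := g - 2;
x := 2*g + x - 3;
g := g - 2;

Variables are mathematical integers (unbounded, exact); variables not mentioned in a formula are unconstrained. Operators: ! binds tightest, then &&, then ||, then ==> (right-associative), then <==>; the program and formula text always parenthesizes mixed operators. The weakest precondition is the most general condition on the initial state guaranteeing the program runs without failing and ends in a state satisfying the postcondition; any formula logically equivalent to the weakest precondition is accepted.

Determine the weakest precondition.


Working backward. After the program, the postcondition 3*x - 8 >= 8 must hold; in canonical form it is 3*x >= 16.
Before g := g - 2: 3*x >= 16
Before x := 2*g + x - 3: 6*g + 3*x >= 25
Before x := g - 2: 9*g >= 31
Before x := 3*x - 7: 9*g >= 31
Answer: WP = 9*g >= 31


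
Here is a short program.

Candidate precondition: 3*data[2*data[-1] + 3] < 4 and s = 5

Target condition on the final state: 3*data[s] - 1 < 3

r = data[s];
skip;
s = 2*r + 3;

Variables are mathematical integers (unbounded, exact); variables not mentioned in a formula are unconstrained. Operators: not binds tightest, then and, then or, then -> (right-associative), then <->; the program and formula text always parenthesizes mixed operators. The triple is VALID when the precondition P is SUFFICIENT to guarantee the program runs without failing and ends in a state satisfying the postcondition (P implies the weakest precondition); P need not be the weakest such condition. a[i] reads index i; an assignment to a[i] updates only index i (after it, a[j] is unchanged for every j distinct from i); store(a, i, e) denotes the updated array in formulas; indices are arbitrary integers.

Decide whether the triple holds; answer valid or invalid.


Working backward. After the program, the postcondition 3*data[s] - 1 < 3 must hold; in canonical form it is 3*data[s] < 4.
Before s := 2*r + 3: 3*data[2*r + 3] < 4
Before skip: 3*data[2*r + 3] < 4
Before r := data[s]: 3*data[2*data[s] + 3] < 4
The weakest precondition is 3*data[2*data[s] + 3] < 4.
Check whether 3*data[2*data[-1] + 3] < 4 and s = 5 implies it.
Countermodel: at the initial state data = {[-1] = 0, [3] = -17422, [5] = 15215, [30433] = 2, elsewhere -17422}, s = 5, the precondition holds but the weakest precondition fails.
Answer: invalid


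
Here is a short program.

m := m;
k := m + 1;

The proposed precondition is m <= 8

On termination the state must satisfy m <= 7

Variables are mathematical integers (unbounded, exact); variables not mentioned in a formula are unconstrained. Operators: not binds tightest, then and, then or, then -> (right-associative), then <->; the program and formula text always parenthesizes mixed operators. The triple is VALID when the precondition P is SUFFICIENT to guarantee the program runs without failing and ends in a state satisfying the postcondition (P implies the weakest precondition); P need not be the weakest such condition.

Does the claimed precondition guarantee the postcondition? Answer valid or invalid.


Working backward. After the program, m <= 7 must hold.
Before k := m + 1: m <= 7
Before m := m: m <= 7
The weakest precondition is m <= 7.
Check whether m <= 8 implies it.
Countermodel: at the initial state m = 8, the precondition holds but the weakest precondition fails.
Answer: invalid


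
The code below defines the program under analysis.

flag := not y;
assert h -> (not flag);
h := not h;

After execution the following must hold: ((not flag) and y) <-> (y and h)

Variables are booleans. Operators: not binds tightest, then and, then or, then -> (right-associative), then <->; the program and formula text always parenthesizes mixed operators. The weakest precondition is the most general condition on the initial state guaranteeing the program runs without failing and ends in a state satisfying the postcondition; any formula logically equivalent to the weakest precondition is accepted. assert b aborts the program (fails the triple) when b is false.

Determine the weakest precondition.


Working backward. After the program, ((not flag) and y) <-> (y and h) must hold.
Before h := not h: ((not flag) and y) <-> (y and (not h))
Before assert h -> (not flag): (h -> (not flag)) and (((not flag) and y) <-> (y and (not h)))
Before flag := not y: (h -> y) and (y <-> (y and (not h)))
Answer: WP = (h -> y) and (y <-> (y and (not h)))


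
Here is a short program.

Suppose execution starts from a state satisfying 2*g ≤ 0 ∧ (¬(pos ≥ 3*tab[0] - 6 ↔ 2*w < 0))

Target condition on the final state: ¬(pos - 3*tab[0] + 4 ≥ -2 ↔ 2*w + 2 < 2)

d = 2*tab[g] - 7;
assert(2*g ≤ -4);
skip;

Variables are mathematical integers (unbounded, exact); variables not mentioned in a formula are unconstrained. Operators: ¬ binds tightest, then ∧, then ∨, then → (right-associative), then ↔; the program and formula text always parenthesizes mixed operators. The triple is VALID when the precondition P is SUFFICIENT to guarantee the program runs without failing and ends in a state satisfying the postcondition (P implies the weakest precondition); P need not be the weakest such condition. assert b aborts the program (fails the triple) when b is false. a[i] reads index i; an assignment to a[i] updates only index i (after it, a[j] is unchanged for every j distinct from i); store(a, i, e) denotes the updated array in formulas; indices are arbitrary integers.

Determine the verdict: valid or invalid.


Working backward. After the program, the postcondition ¬(pos - 3*tab[0] + 4 ≥ -2 ↔ 2*w + 2 < 2) must hold; in canonical form it is ¬(pos ≥ 3*tab[0] - 6 ↔ 2*w < 0).
Before skip: ¬(pos ≥ 3*tab[0] - 6 ↔ 2*w < 0)
Before assert 2*g ≤ -4: 2*g ≤ -4 ∧ (¬(pos ≥ 3*tab[0] - 6 ↔ 2*w < 0))
Before d := 2*tab[g] - 7: 2*g ≤ -4 ∧ (¬(pos ≥ 3*tab[0] - 6 ↔ 2*w < 0))
The weakest precondition is 2*g ≤ -4 ∧ (¬(pos ≥ 3*tab[0] - 6 ↔ 2*w < 0)).
Check whether 2*g ≤ 0 ∧ (¬(pos ≥ 3*tab[0] - 6 ↔ 2*w < 0)) implies it.
Countermodel: at the initial state g = 0, pos = -7, tab = {[0] = 0, elsewhere 0}, w = -1, the precondition holds but the weakest precondition fails.
Answer: invalid


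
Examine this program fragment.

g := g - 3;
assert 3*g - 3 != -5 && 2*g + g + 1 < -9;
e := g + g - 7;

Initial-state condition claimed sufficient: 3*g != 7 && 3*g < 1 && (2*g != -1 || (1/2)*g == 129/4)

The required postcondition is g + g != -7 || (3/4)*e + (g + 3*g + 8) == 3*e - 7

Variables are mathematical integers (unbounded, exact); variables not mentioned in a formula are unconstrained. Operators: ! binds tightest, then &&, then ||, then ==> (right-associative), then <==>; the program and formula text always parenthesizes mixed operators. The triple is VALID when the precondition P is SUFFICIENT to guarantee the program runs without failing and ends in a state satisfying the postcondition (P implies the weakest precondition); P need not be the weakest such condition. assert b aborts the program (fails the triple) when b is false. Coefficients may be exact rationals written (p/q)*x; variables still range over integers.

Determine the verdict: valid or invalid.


Working backward. After the program, the postcondition g + g != -7 || (3/4)*e + (g + 3*g + 8) == 3*e - 7 must hold; in canonical form it is 2*g != -7 || 4*g == (9/4)*e - 15.
Before e := g + g - 7: 2*g != -7 || (1/2)*g == 123/4
Before assert 3*g - 3 != -5 && 2*g + g + 1 < -9: 3*g != -2 && 3*g < -10 && (2*g != -7 || (1/2)*g == 123/4)
Before g := g - 3: 3*g != 7 && 3*g < -1 && (2*g != -1 || (1/2)*g == 129/4)
The weakest precondition is 3*g != 7 && 3*g < -1 && (2*g != -1 || (1/2)*g == 129/4).
Check whether 3*g != 7 && 3*g < 1 && (2*g != -1 || (1/2)*g == 129/4) implies it.
Countermodel: at the initial state g = 0, the precondition holds but the weakest precondition fails.
Answer: invalid


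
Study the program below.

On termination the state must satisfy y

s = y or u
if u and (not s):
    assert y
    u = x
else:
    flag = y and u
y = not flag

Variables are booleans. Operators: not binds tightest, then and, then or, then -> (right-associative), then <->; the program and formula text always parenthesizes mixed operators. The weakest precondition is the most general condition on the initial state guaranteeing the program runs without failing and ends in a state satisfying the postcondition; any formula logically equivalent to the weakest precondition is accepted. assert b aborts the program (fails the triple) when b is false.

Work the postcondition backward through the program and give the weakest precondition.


Working backward. After the program, y must hold.
Before y := not flag: not flag
Then branch requires y and (not flag); else branch requires not (y and u).
Before the if: ((u and (not s)) -> (y and (not flag))) and ((not (u and (not s))) -> (not (y and u)))
Before s := y or u: ((u and (not (y or u))) -> (y and (not flag))) and ((not (u and (not (y or u)))) -> (not (y and u)))
Answer: WP = ((u and (not (y or u))) -> (y and (not flag))) and ((not (u and (not (y or u)))) -> (not (y and u)))
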